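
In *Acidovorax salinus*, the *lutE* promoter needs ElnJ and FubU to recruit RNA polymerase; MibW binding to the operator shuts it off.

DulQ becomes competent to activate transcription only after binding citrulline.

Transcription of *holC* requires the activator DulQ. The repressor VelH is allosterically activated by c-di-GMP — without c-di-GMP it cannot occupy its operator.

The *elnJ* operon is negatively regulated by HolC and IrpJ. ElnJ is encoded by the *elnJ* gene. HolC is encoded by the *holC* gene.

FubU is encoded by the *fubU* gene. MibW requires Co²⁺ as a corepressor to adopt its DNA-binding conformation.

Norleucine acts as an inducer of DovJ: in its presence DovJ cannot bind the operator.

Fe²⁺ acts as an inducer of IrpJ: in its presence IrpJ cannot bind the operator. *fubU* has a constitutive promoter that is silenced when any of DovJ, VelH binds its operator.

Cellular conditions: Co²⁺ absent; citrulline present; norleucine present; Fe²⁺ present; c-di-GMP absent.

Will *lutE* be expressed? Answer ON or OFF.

Citrulline is present, so DulQ is active.
No repressor is bound and DulQ is active, so *holC* is transcribed.
So HolC is produced and active.
Fe²⁺ is present, so IrpJ is inactive.
With repressor HolC bound, *elnJ* is not transcribed.
So ElnJ is not produced.
Norleucine is present, so DovJ is inactive.
c-di-GMP is absent, so VelH is inactive.
With no repressor bound, *fubU* is transcribed.
So FubU is produced and active.
Co²⁺ is absent, so MibW is inactive.
Required activator ElnJ is absent, so *lutE* is not transcribed.

OFF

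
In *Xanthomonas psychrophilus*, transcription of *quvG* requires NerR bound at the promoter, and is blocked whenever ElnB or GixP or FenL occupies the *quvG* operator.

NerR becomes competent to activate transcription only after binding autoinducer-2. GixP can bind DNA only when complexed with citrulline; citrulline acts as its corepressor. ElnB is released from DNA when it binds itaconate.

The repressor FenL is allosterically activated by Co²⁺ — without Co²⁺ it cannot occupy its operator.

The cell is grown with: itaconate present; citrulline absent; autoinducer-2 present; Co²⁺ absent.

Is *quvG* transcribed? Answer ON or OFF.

Itaconate is present, so ElnB is inactive.
Citrulline is absent, so GixP is inactive.
Autoinducer-2 is present, so NerR is active.
Co²⁺ is absent, so FenL is inactive.
No repressor is bound and NerR is active, so *quvG* is transcribed.

ON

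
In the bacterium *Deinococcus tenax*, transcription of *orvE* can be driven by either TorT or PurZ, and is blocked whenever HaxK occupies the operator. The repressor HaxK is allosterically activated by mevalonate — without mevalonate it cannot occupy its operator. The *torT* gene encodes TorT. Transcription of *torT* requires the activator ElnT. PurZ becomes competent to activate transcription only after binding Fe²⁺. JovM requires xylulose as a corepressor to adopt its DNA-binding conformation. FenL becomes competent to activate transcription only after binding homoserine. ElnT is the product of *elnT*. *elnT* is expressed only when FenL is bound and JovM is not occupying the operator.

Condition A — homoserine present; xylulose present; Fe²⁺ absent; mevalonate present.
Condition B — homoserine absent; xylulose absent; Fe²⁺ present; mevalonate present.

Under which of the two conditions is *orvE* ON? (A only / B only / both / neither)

neither

Condition A:
Homoserine is present, so FenL is active.
Xylulose is present, so JovM is active.
With repressor JovM bound, *elnT* is not transcribed.
So ElnT is not produced.
Required activator ElnT is absent, so *torT* is not transcribed.
So TorT is not produced.
Fe²⁺ is absent, so PurZ is inactive.
Mevalonate is present, so HaxK is active.
With repressor HaxK bound, *orvE* is not transcribed.
→ *orvE* is OFF in A.
Condition B:
Homoserine is absent, so FenL is inactive.
Xylulose is absent, so JovM is inactive.
Required activator FenL is absent, so *elnT* is not transcribed.
So ElnT is not produced.
Required activator ElnT is absent, so *torT* is not transcribed.
So TorT is not produced.
Fe²⁺ is present, so PurZ is active.
Mevalonate is present, so HaxK is active.
With repressor HaxK bound, *orvE* is not transcribed.
→ *orvE* is OFF in B.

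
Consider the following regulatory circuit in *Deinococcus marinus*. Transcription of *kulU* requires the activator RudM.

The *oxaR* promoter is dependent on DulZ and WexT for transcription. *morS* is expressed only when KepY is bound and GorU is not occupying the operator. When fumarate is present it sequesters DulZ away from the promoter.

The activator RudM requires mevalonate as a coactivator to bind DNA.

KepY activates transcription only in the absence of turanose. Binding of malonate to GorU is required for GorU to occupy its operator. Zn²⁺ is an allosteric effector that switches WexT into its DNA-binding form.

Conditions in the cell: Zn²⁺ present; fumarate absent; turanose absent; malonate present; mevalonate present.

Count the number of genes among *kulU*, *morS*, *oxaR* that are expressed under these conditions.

Mevalonate is present, so RudM is active.
No repressor is bound and RudM is active, so *kulU* is transcribed.
→ *kulU* is ON.
Malonate is present, so GorU is active.
Turanose is absent, so KepY is active.
With repressor GorU bound, *morS* is not transcribed.
→ *morS* is OFF.
Fumarate is absent, so DulZ is active.
Zn²⁺ is present, so WexT is active.
No repressor is bound and DulZ and WexT are active, so *oxaR* is transcribed.
→ *oxaR* is ON.
2 of the 3 genes are transcribed.

2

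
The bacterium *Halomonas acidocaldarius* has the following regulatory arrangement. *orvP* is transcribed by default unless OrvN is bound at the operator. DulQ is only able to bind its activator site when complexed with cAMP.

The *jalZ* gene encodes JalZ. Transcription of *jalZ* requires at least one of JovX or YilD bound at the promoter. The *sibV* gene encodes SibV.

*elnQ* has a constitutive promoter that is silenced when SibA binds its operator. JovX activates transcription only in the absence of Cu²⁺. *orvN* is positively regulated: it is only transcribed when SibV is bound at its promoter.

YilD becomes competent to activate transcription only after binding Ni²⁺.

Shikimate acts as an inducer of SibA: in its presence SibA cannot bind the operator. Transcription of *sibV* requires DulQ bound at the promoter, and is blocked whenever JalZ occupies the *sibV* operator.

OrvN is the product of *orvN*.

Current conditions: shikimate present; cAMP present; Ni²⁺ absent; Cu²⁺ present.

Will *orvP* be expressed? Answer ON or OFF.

OFF

Cu²⁺ is present, so JovX is inactive.
Ni²⁺ is absent, so YilD is inactive.
No activator is available at the *jalZ* promoter, so *jalZ* is not transcribed.
So JalZ is not produced.
cAMP is present, so DulQ is active.
No repressor is bound and DulQ is active, so *sibV* is transcribed.
So SibV is produced and active.
No repressor is bound and SibV is active, so *orvN* is transcribed.
So OrvN is produced and active.
With repressor OrvN bound, *orvP* is not transcribed.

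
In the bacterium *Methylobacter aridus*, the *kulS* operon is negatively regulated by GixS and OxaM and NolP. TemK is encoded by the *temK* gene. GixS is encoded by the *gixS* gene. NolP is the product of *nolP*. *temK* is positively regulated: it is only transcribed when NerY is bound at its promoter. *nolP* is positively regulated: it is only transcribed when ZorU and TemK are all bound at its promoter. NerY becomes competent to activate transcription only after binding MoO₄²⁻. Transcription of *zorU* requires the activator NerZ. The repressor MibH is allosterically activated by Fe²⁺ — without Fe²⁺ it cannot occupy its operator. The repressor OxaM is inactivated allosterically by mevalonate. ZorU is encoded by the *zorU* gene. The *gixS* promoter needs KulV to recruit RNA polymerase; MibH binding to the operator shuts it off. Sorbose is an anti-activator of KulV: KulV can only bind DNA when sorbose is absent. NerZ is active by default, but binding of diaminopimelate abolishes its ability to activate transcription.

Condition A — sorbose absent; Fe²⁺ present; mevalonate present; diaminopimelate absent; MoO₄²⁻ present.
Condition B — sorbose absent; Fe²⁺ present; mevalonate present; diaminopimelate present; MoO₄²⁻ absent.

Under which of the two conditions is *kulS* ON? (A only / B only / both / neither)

Condition A:
Sorbose is absent, so KulV is active.
Fe²⁺ is present, so MibH is active.
With repressor MibH bound, *gixS* is not transcribed.
So GixS is not produced.
Mevalonate is present, so OxaM is inactive.
Diaminopimelate is absent, so NerZ is active.
No repressor is bound and NerZ is active, so *zorU* is transcribed.
So ZorU is produced and active.
MoO₄²⁻ is present, so NerY is active.
No repressor is bound and NerY is active, so *temK* is transcribed.
So TemK is produced and active.
No repressor is bound and ZorU and TemK are active, so *nolP* is transcribed.
So NolP is produced and active.
With repressor NolP bound, *kulS* is not transcribed.
→ *kulS* is OFF in A.
Condition B:
Sorbose is absent, so KulV is active.
Fe²⁺ is present, so MibH is active.
With repressor MibH bound, *gixS* is not transcribed.
So GixS is not produced.
Mevalonate is present, so OxaM is inactive.
Diaminopimelate is present, so NerZ is inactive.
Required activator NerZ is absent, so *zorU* is not transcribed.
So ZorU is not produced.
MoO₄²⁻ is absent, so NerY is inactive.
Required activator NerY is absent, so *temK* is not transcribed.
So TemK is not produced.
Required activator ZorU is absent, so *nolP* is not transcribed.
So NolP is not produced.
With no repressor bound, *kulS* is transcribed.
→ *kulS* is ON in B.

B only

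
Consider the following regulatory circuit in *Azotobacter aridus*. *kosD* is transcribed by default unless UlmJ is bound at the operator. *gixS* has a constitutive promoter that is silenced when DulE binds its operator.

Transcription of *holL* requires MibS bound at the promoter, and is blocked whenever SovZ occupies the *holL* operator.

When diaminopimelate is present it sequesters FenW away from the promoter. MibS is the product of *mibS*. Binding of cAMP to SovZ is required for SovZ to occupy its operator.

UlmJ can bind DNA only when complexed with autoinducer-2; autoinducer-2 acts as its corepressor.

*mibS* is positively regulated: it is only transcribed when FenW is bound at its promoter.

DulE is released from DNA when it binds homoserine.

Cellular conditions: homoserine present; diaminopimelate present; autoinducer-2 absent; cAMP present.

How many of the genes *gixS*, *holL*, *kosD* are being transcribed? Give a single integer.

2

Homoserine is present, so DulE is inactive.
With no repressor bound, *gixS* is transcribed.
→ *gixS* is ON.
Diaminopimelate is present, so FenW is inactive.
Required activator FenW is absent, so *mibS* is not transcribed.
So MibS is not produced.
cAMP is present, so SovZ is active.
With repressor SovZ bound, *holL* is not transcribed.
→ *holL* is OFF.
Autoinducer-2 is absent, so UlmJ is inactive.
With no repressor bound, *kosD* is transcribed.
→ *kosD* is ON.
2 of the 3 genes are transcribed.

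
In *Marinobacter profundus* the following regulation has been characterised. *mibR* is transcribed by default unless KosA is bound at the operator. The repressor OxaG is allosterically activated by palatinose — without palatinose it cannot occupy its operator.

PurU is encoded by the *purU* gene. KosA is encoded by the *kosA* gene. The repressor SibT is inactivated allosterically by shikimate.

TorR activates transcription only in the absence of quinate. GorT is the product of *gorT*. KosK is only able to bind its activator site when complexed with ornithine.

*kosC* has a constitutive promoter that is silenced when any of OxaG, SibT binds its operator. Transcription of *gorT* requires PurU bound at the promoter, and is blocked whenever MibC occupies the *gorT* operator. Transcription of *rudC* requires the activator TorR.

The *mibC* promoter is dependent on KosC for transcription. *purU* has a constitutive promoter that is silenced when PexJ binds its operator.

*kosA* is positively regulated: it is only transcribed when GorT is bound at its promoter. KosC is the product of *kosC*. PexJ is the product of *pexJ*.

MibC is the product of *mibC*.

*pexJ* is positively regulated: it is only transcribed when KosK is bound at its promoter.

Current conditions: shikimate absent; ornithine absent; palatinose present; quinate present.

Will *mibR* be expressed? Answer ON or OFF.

Ornithine is absent, so KosK is inactive.
Required activator KosK is absent, so *pexJ* is not transcribed.
So PexJ is not produced.
With no repressor bound, *purU* is transcribed.
So PurU is produced and active.
Palatinose is present, so OxaG is active.
Shikimate is absent, so SibT is active.
With repressor OxaG bound, *kosC* is not transcribed.
So KosC is not produced.
Required activator KosC is absent, so *mibC* is not transcribed.
So MibC is not produced.
No repressor is bound and PurU is active, so *gorT* is transcribed.
So GorT is produced and active.
No repressor is bound and GorT is active, so *kosA* is transcribed.
So KosA is produced and active.
With repressor KosA bound, *mibR* is not transcribed.

OFF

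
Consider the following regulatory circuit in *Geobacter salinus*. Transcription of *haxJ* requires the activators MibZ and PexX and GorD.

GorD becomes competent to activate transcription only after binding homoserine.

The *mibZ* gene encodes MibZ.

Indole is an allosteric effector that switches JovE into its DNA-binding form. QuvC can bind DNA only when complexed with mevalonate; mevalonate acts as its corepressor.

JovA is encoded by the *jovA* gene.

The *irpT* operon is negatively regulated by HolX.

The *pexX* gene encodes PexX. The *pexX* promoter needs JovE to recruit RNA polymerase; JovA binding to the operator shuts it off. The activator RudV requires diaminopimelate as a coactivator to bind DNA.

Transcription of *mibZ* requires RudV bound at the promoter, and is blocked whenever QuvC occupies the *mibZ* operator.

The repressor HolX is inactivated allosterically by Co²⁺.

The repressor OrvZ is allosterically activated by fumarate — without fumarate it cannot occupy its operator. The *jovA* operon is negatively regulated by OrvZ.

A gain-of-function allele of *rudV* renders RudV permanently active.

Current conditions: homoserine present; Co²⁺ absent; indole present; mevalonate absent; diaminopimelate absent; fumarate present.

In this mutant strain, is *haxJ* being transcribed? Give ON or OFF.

RudV is constitutively active in this strain.
Mevalonate is absent, so QuvC is inactive.
No repressor is bound and RudV is active, so *mibZ* is transcribed.
So MibZ is produced and active.
Fumarate is present, so OrvZ is active.
With repressor OrvZ bound, *jovA* is not transcribed.
So JovA is not produced.
Indole is present, so JovE is active.
No repressor is bound and JovE is active, so *pexX* is transcribed.
So PexX is produced and active.
Homoserine is present, so GorD is active.
No repressor is bound and MibZ and PexX and GorD are active, so *haxJ* is transcribed.

ON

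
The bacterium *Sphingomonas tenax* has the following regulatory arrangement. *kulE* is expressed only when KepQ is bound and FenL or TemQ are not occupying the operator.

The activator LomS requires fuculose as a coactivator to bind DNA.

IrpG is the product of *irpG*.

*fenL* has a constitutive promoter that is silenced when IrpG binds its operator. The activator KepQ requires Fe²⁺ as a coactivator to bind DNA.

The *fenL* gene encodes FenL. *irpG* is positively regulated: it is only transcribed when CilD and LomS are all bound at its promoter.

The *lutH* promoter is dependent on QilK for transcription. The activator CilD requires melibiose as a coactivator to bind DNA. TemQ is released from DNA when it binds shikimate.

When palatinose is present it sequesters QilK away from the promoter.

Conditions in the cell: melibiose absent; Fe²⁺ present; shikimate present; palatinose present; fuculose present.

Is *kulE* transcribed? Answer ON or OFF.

Melibiose is absent, so CilD is inactive.
Fuculose is present, so LomS is active.
Required activator CilD is absent, so *irpG* is not transcribed.
So IrpG is not produced.
With no repressor bound, *fenL* is transcribed.
So FenL is produced and active.
Fe²⁺ is present, so KepQ is active.
Shikimate is present, so TemQ is inactive.
With repressor FenL bound, *kulE* is not transcribed.

OFF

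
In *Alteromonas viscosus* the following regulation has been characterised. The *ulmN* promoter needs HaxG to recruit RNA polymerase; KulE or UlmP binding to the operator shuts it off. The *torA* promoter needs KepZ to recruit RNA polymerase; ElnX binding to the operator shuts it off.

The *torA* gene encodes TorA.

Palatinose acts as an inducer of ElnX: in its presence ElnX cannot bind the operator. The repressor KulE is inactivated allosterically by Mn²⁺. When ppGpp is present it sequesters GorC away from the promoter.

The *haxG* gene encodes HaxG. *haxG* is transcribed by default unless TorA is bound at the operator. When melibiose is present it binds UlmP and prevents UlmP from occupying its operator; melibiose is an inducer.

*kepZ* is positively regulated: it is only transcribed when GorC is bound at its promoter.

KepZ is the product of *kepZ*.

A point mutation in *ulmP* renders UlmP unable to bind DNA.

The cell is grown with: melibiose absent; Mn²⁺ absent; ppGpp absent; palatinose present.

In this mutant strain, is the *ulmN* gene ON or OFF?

Mn²⁺ is absent, so KulE is active.
UlmP is non-functional in this strain, so it has no effect.
ppGpp is absent, so GorC is active.
No repressor is bound and GorC is active, so *kepZ* is transcribed.
So KepZ is produced and active.
Palatinose is present, so ElnX is inactive.
No repressor is bound and KepZ is active, so *torA* is transcribed.
So TorA is produced and active.
With repressor TorA bound, *haxG* is not transcribed.
So HaxG is not produced.
With repressor KulE bound, *ulmN* is not transcribed.

OFF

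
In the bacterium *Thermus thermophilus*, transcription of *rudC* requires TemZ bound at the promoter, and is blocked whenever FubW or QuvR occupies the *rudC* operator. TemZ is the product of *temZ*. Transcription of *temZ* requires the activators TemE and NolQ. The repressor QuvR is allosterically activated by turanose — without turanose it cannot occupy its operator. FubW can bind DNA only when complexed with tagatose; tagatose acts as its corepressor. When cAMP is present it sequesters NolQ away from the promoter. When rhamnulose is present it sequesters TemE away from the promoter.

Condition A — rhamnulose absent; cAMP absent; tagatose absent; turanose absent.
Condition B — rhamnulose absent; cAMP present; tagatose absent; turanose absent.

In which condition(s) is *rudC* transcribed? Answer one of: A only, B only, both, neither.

Condition A:
Rhamnulose is absent, so TemE is active.
cAMP is absent, so NolQ is active.
No repressor is bound and TemE and NolQ are active, so *temZ* is transcribed.
So TemZ is produced and active.
Tagatose is absent, so FubW is inactive.
Turanose is absent, so QuvR is inactive.
No repressor is bound and TemZ is active, so *rudC* is transcribed.
→ *rudC* is ON in A.
Condition B:
Rhamnulose is absent, so TemE is active.
cAMP is present, so NolQ is inactive.
Required activator NolQ is absent, so *temZ* is not transcribed.
So TemZ is not produced.
Tagatose is absent, so FubW is inactive.
Turanose is absent, so QuvR is inactive.
Required activator TemZ is absent, so *rudC* is not transcribed.
→ *rudC* is OFF in B.

A only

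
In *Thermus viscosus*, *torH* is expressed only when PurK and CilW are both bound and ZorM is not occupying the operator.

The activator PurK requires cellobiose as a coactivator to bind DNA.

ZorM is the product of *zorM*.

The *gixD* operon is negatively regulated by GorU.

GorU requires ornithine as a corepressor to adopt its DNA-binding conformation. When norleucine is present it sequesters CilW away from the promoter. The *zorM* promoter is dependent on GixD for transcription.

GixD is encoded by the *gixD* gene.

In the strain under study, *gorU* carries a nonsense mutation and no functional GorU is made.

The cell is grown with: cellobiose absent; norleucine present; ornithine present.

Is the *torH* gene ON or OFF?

Cellobiose is absent, so PurK is inactive.
Norleucine is present, so CilW is inactive.
GorU is non-functional in this strain, so it has no effect.
With no repressor bound, *gixD* is transcribed.
So GixD is produced and active.
No repressor is bound and GixD is active, so *zorM* is transcribed.
So ZorM is produced and active.
With repressor ZorM bound, *torH* is not transcribed.

OFF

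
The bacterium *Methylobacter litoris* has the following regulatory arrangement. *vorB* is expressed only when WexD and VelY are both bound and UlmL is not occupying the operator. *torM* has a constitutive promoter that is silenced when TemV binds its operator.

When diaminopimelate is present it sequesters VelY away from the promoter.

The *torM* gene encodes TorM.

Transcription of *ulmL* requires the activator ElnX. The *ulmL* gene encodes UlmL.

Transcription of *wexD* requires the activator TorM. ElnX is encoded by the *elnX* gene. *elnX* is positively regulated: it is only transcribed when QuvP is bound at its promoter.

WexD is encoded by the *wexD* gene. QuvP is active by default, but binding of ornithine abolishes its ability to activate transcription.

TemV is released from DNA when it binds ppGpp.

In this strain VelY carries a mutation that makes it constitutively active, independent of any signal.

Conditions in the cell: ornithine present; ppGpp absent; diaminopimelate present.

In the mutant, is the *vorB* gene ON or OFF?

ppGpp is absent, so TemV is active.
With repressor TemV bound, *torM* is not transcribed.
So TorM is not produced.
Required activator TorM is absent, so *wexD* is not transcribed.
So WexD is not produced.
Ornithine is present, so QuvP is inactive.
Required activator QuvP is absent, so *elnX* is not transcribed.
So ElnX is not produced.
Required activator ElnX is absent, so *ulmL* is not transcribed.
So UlmL is not produced.
VelY is constitutively active in this strain.
Required activator WexD is absent, so *vorB* is not transcribed.

OFF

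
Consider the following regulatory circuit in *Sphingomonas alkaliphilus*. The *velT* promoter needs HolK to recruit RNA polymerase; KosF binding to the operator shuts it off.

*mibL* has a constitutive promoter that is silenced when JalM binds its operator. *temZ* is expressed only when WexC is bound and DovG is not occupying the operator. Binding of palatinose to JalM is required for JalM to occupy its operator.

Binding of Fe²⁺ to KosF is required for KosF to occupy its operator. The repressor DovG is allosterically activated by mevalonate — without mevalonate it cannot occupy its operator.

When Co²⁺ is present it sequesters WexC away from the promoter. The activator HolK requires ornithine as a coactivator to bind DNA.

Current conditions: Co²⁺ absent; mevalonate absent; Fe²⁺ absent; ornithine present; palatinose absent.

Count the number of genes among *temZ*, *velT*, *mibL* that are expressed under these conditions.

Co²⁺ is absent, so WexC is active.
Mevalonate is absent, so DovG is inactive.
No repressor is bound and WexC is active, so *temZ* is transcribed.
→ *temZ* is ON.
Ornithine is present, so HolK is active.
Fe²⁺ is absent, so KosF is inactive.
No repressor is bound and HolK is active, so *velT* is transcribed.
→ *velT* is ON.
Palatinose is absent, so JalM is inactive.
With no repressor bound, *mibL* is transcribed.
→ *mibL* is ON.
3 of the 3 genes are transcribed.

3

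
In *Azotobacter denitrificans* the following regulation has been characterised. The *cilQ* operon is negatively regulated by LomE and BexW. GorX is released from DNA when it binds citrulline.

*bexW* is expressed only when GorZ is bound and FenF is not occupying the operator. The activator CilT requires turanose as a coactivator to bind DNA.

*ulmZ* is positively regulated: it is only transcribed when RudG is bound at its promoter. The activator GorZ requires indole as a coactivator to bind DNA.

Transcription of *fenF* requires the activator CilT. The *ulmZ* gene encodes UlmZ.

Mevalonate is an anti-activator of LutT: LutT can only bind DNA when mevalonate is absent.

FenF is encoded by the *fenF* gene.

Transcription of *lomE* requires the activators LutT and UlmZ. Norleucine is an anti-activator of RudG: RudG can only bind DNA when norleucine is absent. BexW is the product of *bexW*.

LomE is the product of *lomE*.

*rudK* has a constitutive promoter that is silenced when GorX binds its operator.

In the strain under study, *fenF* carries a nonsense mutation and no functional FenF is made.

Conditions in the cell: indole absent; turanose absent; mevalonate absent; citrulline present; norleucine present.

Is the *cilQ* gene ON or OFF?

Mevalonate is absent, so LutT is active.
Norleucine is present, so RudG is inactive.
Required activator RudG is absent, so *ulmZ* is not transcribed.
So UlmZ is not produced.
Required activator UlmZ is absent, so *lomE* is not transcribed.
So LomE is not produced.
FenF is non-functional in this strain, so it has no effect.
Indole is absent, so GorZ is inactive.
Required activator GorZ is absent, so *bexW* is not transcribed.
So BexW is not produced.
With no repressor bound, *cilQ* is transcribed.

ON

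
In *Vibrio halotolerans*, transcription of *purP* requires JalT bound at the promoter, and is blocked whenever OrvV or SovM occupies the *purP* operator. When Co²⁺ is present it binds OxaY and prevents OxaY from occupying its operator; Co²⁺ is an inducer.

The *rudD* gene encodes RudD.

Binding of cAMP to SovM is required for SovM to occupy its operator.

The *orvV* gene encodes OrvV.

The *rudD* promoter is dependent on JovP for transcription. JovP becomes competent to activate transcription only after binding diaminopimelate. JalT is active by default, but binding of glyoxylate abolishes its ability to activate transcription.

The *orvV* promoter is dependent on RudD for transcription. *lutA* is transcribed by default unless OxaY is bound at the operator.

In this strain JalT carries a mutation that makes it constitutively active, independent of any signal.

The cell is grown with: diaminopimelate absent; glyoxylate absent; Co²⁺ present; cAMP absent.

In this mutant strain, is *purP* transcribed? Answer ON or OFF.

JalT is constitutively active in this strain.
Diaminopimelate is absent, so JovP is inactive.
Required activator JovP is absent, so *rudD* is not transcribed.
So RudD is not produced.
Required activator RudD is absent, so *orvV* is not transcribed.
So OrvV is not produced.
cAMP is absent, so SovM is inactive.
No repressor is bound and JalT is active, so *purP* is transcribed.

ON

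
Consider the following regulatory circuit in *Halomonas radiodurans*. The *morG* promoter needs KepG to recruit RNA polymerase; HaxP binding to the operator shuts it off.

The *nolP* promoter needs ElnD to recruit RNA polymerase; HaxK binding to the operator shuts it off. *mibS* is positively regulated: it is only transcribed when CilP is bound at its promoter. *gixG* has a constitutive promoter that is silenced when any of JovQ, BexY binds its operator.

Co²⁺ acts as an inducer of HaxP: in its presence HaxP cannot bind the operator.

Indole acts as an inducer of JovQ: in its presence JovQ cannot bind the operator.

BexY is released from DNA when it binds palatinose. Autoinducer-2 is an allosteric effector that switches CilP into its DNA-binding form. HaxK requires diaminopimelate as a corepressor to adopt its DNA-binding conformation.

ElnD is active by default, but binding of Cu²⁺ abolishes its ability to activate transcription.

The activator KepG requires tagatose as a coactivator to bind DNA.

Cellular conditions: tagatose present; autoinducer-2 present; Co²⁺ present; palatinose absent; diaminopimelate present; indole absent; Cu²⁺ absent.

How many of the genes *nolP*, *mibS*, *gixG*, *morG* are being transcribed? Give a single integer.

2

Diaminopimelate is present, so HaxK is active.
Cu²⁺ is absent, so ElnD is active.
With repressor HaxK bound, *nolP* is not transcribed.
→ *nolP* is OFF.
Autoinducer-2 is present, so CilP is active.
No repressor is bound and CilP is active, so *mibS* is transcribed.
→ *mibS* is ON.
Indole is absent, so JovQ is active.
Palatinose is absent, so BexY is active.
With repressor JovQ bound, *gixG* is not transcribed.
→ *gixG* is OFF.
Co²⁺ is present, so HaxP is inactive.
Tagatose is present, so KepG is active.
No repressor is bound and KepG is active, so *morG* is transcribed.
→ *morG* is ON.
2 of the 4 genes are transcribed.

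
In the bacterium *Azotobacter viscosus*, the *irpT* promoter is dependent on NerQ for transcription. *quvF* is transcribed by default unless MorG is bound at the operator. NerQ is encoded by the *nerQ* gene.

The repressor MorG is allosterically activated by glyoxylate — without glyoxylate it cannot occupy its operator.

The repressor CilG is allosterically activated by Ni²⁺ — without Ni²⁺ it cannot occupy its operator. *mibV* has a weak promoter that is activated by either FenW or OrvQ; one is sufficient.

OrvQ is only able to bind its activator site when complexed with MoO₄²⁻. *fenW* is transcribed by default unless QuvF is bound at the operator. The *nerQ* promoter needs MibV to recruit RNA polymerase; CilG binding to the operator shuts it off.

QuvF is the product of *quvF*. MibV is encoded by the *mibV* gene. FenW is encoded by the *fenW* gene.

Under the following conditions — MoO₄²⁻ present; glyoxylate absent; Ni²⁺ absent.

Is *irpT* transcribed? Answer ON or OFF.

ON

Glyoxylate is absent, so MorG is inactive.
With no repressor bound, *quvF* is transcribed.
So QuvF is produced and active.
With repressor QuvF bound, *fenW* is not transcribed.
So FenW is not produced.
MoO₄²⁻ is present, so OrvQ is active.
Activator OrvQ is present, so *mibV* is transcribed.
So MibV is produced and active.
Ni²⁺ is absent, so CilG is inactive.
No repressor is bound and MibV is active, so *nerQ* is transcribed.
So NerQ is produced and active.
No repressor is bound and NerQ is active, so *irpT* is transcribed.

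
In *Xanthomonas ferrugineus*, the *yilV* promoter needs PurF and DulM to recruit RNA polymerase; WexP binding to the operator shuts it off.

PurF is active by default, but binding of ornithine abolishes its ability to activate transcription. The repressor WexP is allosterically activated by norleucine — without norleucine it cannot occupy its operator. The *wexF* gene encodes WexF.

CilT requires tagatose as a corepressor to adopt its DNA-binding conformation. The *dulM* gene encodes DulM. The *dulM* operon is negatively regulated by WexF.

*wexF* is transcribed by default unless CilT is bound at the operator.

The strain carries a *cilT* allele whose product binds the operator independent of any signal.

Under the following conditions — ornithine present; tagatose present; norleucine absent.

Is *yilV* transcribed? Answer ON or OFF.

Ornithine is present, so PurF is inactive.
Norleucine is absent, so WexP is inactive.
CilT is constitutively active in this strain.
With repressor CilT bound, *wexF* is not transcribed.
So WexF is not produced.
With no repressor bound, *dulM* is transcribed.
So DulM is produced and active.
Required activator PurF is absent, so *yilV* is not transcribed.

OFF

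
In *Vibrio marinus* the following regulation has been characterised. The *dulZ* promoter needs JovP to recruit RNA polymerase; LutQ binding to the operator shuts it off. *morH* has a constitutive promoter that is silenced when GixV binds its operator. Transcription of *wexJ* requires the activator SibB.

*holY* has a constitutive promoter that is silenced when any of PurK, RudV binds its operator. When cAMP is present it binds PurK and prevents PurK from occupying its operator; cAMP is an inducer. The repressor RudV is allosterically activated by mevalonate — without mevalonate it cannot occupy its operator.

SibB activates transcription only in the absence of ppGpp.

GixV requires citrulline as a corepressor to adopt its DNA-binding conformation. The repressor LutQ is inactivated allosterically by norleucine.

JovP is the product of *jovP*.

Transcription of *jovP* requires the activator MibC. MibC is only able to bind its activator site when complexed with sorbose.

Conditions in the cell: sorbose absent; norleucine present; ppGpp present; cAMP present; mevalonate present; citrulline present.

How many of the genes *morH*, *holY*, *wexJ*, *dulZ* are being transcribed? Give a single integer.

Citrulline is present, so GixV is active.
With repressor GixV bound, *morH* is not transcribed.
→ *morH* is OFF.
cAMP is present, so PurK is inactive.
Mevalonate is present, so RudV is active.
With repressor RudV bound, *holY* is not transcribed.
→ *holY* is OFF.
ppGpp is present, so SibB is inactive.
Required activator SibB is absent, so *wexJ* is not transcribed.
→ *wexJ* is OFF.
Sorbose is absent, so MibC is inactive.
Required activator MibC is absent, so *jovP* is not transcribed.
So JovP is not produced.
Norleucine is present, so LutQ is inactive.
Required activator JovP is absent, so *dulZ* is not transcribed.
→ *dulZ* is OFF.
0 of the 4 genes are transcribed.

0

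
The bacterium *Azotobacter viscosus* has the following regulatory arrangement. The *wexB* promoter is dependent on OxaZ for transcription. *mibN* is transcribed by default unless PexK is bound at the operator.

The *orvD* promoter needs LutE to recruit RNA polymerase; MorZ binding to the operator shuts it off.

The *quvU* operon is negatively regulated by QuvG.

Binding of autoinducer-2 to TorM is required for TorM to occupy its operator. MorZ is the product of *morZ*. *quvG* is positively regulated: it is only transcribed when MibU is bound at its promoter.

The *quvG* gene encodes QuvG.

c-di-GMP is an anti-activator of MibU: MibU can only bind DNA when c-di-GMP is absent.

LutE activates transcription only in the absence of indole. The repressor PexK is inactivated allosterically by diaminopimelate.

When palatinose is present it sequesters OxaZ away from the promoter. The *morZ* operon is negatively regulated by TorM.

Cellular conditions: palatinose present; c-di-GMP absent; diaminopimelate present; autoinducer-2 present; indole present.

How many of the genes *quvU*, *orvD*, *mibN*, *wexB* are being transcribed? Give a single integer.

1

c-di-GMP is absent, so MibU is active.
No repressor is bound and MibU is active, so *quvG* is transcribed.
So QuvG is produced and active.
With repressor QuvG bound, *quvU* is not transcribed.
→ *quvU* is OFF.
Autoinducer-2 is present, so TorM is active.
With repressor TorM bound, *morZ* is not transcribed.
So MorZ is not produced.
Indole is present, so LutE is inactive.
Required activator LutE is absent, so *orvD* is not transcribed.
→ *orvD* is OFF.
Diaminopimelate is present, so PexK is inactive.
With no repressor bound, *mibN* is transcribed.
→ *mibN* is ON.
Palatinose is present, so OxaZ is inactive.
Required activator OxaZ is absent, so *wexB* is not transcribed.
→ *wexB* is OFF.
1 of the 4 genes is transcribed.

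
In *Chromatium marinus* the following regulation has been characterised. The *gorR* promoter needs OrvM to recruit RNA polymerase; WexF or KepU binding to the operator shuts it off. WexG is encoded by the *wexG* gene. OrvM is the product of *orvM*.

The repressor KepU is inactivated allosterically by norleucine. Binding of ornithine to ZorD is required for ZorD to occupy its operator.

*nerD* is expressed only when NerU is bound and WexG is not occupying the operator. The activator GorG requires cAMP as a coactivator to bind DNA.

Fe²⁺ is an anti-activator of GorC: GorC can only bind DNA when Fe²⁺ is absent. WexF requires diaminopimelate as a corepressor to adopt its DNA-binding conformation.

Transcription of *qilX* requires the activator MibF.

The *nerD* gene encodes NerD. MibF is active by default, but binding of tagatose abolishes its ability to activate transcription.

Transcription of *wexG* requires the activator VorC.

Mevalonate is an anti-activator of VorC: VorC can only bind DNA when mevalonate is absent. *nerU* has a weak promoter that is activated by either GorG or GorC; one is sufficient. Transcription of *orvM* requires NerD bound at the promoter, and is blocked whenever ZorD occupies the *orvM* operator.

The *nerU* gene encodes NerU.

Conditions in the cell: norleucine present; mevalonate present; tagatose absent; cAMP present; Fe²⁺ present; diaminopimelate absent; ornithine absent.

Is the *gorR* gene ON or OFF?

Diaminopimelate is absent, so WexF is inactive.
Mevalonate is present, so VorC is inactive.
Required activator VorC is absent, so *wexG* is not transcribed.
So WexG is not produced.
cAMP is present, so GorG is active.
Fe²⁺ is present, so GorC is inactive.
Activator GorG is present, so *nerU* is transcribed.
So NerU is produced and active.
No repressor is bound and NerU is active, so *nerD* is transcribed.
So NerD is produced and active.
Ornithine is absent, so ZorD is inactive.
No repressor is bound and NerD is active, so *orvM* is transcribed.
So OrvM is produced and active.
Norleucine is present, so KepU is inactive.
No repressor is bound and OrvM is active, so *gorR* is transcribed.

ON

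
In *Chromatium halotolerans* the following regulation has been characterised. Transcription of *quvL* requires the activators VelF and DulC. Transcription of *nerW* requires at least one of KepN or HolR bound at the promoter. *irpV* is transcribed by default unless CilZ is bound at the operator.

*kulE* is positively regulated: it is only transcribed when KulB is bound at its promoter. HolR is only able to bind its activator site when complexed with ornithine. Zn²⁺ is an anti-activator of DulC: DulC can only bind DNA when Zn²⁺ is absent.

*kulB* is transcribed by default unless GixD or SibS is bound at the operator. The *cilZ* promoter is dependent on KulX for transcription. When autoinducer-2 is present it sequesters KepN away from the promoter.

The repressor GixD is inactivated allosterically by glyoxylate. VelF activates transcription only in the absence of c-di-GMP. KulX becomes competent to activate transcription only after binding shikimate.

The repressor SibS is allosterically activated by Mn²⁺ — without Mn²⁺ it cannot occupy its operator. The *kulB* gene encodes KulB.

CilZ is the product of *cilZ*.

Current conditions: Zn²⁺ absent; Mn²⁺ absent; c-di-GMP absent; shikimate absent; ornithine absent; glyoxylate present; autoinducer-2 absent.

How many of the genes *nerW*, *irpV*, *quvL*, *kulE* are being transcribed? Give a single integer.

Autoinducer-2 is absent, so KepN is active.
Ornithine is absent, so HolR is inactive.
Activator KepN is present, so *nerW* is transcribed.
→ *nerW* is ON.
Shikimate is absent, so KulX is inactive.
Required activator KulX is absent, so *cilZ* is not transcribed.
So CilZ is not produced.
With no repressor bound, *irpV* is transcribed.
→ *irpV* is ON.
c-di-GMP is absent, so VelF is active.
Zn²⁺ is absent, so DulC is active.
No repressor is bound and VelF and DulC are active, so *quvL* is transcribed.
→ *quvL* is ON.
Glyoxylate is present, so GixD is inactive.
Mn²⁺ is absent, so SibS is inactive.
With no repressor bound, *kulB* is transcribed.
So KulB is produced and active.
No repressor is bound and KulB is active, so *kulE* is transcribed.
→ *kulE* is ON.
4 of the 4 genes are transcribed.

4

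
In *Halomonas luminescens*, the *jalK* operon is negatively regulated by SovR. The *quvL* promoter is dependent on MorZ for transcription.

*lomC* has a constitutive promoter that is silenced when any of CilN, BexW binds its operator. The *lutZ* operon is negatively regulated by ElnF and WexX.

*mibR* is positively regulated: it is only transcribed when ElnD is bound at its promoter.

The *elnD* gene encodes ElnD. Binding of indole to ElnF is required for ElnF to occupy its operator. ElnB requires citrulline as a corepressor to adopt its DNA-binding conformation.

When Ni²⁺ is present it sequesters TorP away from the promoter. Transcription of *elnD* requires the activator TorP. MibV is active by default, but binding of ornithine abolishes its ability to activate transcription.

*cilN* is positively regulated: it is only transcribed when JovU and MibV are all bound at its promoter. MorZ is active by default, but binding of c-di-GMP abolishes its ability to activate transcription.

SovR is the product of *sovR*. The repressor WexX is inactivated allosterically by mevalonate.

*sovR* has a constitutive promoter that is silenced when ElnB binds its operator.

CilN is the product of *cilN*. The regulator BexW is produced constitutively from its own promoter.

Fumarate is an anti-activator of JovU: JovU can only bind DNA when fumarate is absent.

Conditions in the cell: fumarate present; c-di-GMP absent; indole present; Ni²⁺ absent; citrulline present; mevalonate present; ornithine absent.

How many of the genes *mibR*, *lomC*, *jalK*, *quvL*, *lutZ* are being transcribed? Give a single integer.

3

Ni²⁺ is absent, so TorP is active.
No repressor is bound and TorP is active, so *elnD* is transcribed.
So ElnD is produced and active.
No repressor is bound and ElnD is active, so *mibR* is transcribed.
→ *mibR* is ON.
Fumarate is present, so JovU is inactive.
Ornithine is absent, so MibV is active.
Required activator JovU is absent, so *cilN* is not transcribed.
So CilN is not produced.
BexW is produced constitutively and is active.
With repressor BexW bound, *lomC* is not transcribed.
→ *lomC* is OFF.
Citrulline is present, so ElnB is active.
With repressor ElnB bound, *sovR* is not transcribed.
So SovR is not produced.
With no repressor bound, *jalK* is transcribed.
→ *jalK* is ON.
c-di-GMP is absent, so MorZ is active.
No repressor is bound and MorZ is active, so *quvL* is transcribed.
→ *quvL* is ON.
Indole is present, so ElnF is active.
Mevalonate is present, so WexX is inactive.
With repressor ElnF bound, *lutZ* is not transcribed.
→ *lutZ* is OFF.
3 of the 5 genes are transcribed.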